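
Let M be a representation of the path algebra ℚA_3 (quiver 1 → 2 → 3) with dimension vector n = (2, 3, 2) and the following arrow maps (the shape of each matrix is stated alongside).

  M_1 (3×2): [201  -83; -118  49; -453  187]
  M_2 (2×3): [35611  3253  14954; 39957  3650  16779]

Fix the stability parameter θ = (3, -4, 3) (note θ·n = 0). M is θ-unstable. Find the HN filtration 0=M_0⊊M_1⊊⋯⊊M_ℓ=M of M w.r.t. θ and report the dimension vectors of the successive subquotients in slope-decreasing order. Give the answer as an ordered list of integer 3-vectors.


Via rank(M_{q-1}∘⋯∘M_p): M ≅ I[1,2], I[1,3], I[2,3].
μ_θ-semistable layers: μ^(1)=3; μ^(2)=-1/2; μ^(3)=-4

((0, 0, 2); (2, 2, 0); (0, 1, 0))


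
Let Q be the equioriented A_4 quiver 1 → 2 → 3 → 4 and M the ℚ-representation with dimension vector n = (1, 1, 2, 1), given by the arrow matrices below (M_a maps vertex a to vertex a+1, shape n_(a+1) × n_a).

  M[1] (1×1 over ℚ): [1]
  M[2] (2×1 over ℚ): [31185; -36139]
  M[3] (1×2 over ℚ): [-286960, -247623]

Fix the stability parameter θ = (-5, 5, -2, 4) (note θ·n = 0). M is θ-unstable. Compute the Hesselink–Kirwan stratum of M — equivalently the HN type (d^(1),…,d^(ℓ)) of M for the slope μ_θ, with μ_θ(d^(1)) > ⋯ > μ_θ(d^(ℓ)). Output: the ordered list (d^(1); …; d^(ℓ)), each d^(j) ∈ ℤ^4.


Via rank(M_{q-1}∘⋯∘M_p): M ≅ I[1,4], I[3,3].
μ_θ-semistable layers: μ^(1)=4; μ^(2)=3/2; μ^(3)=-2; μ^(4)=-5

((0, 0, 0, 1); (0, 1, 1, 0); (0, 0, 1, 0); (1, 0, 0, 0))


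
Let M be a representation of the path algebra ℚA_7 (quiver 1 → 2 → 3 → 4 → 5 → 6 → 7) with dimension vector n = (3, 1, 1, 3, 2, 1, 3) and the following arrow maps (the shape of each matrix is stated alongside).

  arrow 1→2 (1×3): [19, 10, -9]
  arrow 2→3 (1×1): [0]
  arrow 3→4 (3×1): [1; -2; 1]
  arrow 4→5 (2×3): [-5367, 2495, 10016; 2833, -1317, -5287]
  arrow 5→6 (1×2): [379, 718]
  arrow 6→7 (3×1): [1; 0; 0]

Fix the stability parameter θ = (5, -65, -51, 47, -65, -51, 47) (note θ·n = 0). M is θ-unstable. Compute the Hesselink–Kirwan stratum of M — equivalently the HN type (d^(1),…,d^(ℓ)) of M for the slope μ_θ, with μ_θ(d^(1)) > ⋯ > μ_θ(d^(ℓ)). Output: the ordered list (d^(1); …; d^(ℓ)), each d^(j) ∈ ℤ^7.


Interval decomposition of M: I[1,1]^2, I[1,2], I[3,7], I[4,4], I[4,5], I[7,7]^2.
HN type (ℓ=6): μ^(1)=47; μ^(2)=5; μ^(3)=-9; μ^(4)=-23; μ^(5)=-30; μ^(6)=-51

((0, 0, 0, 1, 0, 0, 3); (2, 0, 0, 0, 0, 0, 0); (0, 0, 0, 1, 1, 0, 0); (0, 0, 0, 1, 1, 1, 0); (1, 1, 0, 0, 0, 0, 0); (0, 0, 1, 0, 0, 0, 0))


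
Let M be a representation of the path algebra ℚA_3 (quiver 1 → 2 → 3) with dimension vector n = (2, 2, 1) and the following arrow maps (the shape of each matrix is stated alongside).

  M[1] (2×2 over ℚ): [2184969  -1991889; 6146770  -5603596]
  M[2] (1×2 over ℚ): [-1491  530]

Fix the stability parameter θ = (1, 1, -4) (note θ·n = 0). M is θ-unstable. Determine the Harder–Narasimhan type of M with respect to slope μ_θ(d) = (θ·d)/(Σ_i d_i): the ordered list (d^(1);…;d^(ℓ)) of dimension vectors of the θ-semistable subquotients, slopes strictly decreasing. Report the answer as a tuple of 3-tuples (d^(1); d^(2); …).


Barcode: M ≅ I[1,2], I[1,3]. HN layers by μ_θ (2 steps, strictly decreasing):
  μ^(1)=1; μ^(2)=-2/3

((1, 1, 0); (1, 1, 1))


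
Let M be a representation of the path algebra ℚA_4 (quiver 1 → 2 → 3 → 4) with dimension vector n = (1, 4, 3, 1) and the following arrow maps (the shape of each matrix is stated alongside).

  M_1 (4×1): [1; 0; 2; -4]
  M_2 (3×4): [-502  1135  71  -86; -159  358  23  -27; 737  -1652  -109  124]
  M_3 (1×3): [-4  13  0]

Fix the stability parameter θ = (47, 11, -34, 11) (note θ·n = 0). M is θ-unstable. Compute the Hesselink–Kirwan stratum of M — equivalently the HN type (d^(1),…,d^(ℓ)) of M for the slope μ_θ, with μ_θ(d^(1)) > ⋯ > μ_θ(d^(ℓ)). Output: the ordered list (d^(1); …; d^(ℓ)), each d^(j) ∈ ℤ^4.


Barcode: M ≅ I[1,4], I[2,2], I[2,3]^2. HN layers by μ_θ (3 steps, strictly decreasing):
  μ^(1)=11; μ^(2)=8; μ^(3)=-23/2

((0, 1, 0, 1); (1, 1, 1, 0); (0, 2, 2, 0))


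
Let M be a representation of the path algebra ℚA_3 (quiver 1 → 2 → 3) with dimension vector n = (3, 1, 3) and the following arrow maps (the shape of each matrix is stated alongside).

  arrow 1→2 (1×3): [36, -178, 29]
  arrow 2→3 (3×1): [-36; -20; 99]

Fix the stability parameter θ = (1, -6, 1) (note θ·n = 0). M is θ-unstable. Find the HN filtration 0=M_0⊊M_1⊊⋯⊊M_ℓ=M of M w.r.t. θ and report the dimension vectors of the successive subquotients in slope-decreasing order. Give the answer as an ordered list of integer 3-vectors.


Via rank(M_{q-1}∘⋯∘M_p): M ≅ I[1,1]^2, I[1,3], I[3,3]^2.
μ_θ-semistable layers: μ^(1)=1; μ^(2)=-5/2

((2, 0, 3); (1, 1, 0))


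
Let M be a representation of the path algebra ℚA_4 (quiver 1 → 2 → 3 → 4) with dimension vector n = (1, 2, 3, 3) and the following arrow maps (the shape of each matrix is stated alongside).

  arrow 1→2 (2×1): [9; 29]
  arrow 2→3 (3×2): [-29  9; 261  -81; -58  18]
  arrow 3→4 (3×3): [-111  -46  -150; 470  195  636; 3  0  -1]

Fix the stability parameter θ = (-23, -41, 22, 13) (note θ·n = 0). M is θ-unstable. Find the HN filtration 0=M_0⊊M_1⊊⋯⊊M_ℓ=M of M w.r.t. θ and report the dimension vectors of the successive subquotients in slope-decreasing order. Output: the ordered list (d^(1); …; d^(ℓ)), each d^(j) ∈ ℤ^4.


Barcode: M ≅ I[1,2], I[2,4], I[3,4]^2. HN layers by μ_θ (3 steps, strictly decreasing):
  μ^(1)=35/2; μ^(2)=-32; μ^(3)=-41

((0, 0, 3, 3); (1, 1, 0, 0); (0, 1, 0, 0))


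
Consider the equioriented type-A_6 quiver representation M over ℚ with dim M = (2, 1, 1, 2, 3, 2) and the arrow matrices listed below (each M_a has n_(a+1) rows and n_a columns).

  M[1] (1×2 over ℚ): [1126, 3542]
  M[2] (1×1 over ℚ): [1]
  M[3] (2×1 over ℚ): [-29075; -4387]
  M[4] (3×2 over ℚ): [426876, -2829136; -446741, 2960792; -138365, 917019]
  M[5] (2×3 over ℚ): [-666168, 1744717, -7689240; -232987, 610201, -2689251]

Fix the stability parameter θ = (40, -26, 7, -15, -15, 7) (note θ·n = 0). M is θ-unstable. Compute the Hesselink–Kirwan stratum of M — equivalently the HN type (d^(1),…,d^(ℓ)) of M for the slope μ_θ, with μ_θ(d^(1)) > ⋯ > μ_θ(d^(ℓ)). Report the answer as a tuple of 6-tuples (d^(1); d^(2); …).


Interval decomposition of M: I[1,1], I[1,6], I[4,6], I[5,5].
HN type (ℓ=4): μ^(1)=40; μ^(2)=7; μ^(3)=-9/5; μ^(4)=-15

((1, 0, 0, 0, 0, 0); (0, 0, 0, 0, 0, 2); (1, 1, 1, 1, 1, 0); (0, 0, 0, 1, 2, 0))


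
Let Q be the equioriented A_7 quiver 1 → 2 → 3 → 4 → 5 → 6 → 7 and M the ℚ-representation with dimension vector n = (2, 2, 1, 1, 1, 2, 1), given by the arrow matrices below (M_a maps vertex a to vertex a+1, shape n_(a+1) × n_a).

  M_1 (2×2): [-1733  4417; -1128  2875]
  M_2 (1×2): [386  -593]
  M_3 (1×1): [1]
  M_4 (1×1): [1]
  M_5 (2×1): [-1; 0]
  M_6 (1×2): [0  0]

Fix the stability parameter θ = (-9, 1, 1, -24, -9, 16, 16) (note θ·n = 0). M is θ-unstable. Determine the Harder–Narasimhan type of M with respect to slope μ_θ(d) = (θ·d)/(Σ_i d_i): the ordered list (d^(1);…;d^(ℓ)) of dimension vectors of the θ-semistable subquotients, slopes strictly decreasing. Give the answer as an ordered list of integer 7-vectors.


Interval decomposition of M: I[1,2], I[1,6], I[6,6], I[7,7].
HN type (ℓ=4): μ^(1)=16; μ^(2)=1; μ^(3)=-31/4; μ^(4)=-9

((0, 0, 0, 0, 0, 2, 1); (0, 1, 0, 0, 0, 0, 0); (0, 1, 1, 1, 1, 0, 0); (2, 0, 0, 0, 0, 0, 0))


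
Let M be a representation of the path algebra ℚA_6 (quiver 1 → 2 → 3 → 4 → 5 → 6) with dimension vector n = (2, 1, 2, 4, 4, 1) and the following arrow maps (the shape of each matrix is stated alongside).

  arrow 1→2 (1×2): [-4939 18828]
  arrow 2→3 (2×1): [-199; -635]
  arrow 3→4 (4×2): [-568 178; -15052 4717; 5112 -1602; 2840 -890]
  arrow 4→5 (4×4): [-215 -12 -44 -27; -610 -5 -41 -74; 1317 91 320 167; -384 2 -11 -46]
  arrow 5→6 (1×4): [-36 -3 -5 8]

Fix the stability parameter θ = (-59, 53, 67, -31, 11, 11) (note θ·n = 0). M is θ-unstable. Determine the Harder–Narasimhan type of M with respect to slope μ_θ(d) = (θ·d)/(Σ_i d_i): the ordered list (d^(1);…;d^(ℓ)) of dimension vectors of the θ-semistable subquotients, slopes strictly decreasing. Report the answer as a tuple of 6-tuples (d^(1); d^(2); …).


Barcode: M ≅ I[1,1], I[1,6], I[3,3], I[4,4], I[4,5]^2, I[5,5]. HN layers by μ_θ (5 steps, strictly decreasing):
  μ^(1)=67; μ^(2)=111/5; μ^(3)=11; μ^(4)=-31; μ^(5)=-59

((0, 0, 1, 0, 0, 0); (0, 1, 1, 1, 1, 1); (0, 0, 0, 0, 3, 0); (0, 0, 0, 3, 0, 0); (2, 0, 0, 0, 0, 0))


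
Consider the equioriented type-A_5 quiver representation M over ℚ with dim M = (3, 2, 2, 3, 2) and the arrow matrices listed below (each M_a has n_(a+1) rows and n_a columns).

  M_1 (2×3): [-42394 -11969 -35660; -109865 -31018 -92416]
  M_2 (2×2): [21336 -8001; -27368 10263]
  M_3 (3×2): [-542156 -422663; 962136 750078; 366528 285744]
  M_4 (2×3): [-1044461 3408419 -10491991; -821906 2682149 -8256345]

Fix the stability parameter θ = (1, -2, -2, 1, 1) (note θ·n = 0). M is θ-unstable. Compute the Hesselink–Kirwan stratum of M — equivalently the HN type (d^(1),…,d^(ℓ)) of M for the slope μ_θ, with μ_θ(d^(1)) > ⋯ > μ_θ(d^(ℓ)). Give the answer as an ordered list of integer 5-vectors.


Interval decomposition of M: I[1,1], I[1,2], I[1,5], I[3,3], I[4,4], I[4,5].
HN type (ℓ=4): μ^(1)=1; μ^(2)=-1/2; μ^(3)=-1; μ^(4)=-2

((1, 0, 0, 3, 2); (1, 1, 0, 0, 0); (1, 1, 1, 0, 0); (0, 0, 1, 0, 0))


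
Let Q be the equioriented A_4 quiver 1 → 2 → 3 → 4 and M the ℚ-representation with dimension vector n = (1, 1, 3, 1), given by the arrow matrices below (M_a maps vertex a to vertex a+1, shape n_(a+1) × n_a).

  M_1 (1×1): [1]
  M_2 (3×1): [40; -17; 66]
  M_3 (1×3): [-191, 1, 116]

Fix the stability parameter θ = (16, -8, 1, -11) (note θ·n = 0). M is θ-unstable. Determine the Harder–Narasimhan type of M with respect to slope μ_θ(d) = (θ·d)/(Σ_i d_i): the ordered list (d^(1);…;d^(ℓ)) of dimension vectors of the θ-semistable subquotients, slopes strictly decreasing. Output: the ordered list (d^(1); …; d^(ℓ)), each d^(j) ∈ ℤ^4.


Interval decomposition of M: I[1,4], I[3,3]^2.
HN type (ℓ=2): μ^(1)=1; μ^(2)=-1/2

((0, 0, 2, 0); (1, 1, 1, 1))


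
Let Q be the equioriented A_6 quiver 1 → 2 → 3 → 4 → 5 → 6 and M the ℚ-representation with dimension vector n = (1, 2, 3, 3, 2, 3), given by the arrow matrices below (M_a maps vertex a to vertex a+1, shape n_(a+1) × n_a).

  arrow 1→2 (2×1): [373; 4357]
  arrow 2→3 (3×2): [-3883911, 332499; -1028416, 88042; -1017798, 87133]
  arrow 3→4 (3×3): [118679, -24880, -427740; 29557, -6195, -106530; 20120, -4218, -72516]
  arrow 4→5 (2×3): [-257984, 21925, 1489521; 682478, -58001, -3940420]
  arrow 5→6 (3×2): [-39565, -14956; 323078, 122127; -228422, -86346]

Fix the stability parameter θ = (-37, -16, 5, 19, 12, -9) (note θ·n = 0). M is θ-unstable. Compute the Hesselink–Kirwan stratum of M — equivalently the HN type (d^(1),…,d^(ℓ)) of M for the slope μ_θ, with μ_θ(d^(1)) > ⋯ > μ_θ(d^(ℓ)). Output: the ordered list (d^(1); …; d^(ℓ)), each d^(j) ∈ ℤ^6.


Interval decomposition of M: I[1,3], I[2,6], I[3,4], I[4,6], I[6,6].
HN type (ℓ=6): μ^(1)=19; μ^(2)=22/3; μ^(3)=5; μ^(4)=-9; μ^(5)=-16; μ^(6)=-37

((0, 0, 0, 1, 0, 0); (0, 0, 0, 2, 2, 2); (0, 0, 3, 0, 0, 0); (0, 0, 0, 0, 0, 1); (0, 2, 0, 0, 0, 0); (1, 0, 0, 0, 0, 0))


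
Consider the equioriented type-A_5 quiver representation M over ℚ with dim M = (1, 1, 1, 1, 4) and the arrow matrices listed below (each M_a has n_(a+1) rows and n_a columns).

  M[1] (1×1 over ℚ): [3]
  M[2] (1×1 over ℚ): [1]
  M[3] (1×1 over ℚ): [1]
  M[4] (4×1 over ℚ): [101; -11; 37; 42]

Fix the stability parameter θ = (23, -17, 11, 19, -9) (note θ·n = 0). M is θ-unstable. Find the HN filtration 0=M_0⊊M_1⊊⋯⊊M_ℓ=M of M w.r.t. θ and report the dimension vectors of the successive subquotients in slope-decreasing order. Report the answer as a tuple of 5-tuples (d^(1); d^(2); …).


Interval decomposition of M: I[1,5], I[5,5]^3.
HN type (ℓ=3): μ^(1)=7; μ^(2)=3; μ^(3)=-9

((0, 0, 1, 1, 1); (1, 1, 0, 0, 0); (0, 0, 0, 0, 3))


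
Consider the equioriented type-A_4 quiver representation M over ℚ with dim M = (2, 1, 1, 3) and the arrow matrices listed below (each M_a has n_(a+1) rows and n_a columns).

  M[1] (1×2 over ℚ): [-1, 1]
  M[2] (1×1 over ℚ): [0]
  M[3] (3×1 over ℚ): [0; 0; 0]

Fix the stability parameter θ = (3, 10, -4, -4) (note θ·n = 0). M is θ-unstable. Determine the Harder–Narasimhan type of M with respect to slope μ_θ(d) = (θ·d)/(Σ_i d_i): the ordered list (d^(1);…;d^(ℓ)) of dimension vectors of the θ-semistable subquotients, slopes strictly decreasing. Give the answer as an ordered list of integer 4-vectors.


Via rank(M_{q-1}∘⋯∘M_p): M ≅ I[1,1], I[1,2], I[3,3], I[4,4]^3.
μ_θ-semistable layers: μ^(1)=10; μ^(2)=3; μ^(3)=-4

((0, 1, 0, 0); (2, 0, 0, 0); (0, 0, 1, 3))


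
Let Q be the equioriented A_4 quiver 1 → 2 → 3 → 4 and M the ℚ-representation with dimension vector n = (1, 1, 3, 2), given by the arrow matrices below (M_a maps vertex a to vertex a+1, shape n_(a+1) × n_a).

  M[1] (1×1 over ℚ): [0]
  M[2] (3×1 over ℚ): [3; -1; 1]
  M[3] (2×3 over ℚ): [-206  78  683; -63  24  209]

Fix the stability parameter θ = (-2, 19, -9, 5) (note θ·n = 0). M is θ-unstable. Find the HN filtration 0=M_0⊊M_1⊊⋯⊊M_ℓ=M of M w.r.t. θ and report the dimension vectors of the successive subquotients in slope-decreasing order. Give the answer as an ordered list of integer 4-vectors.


Interval decomposition of M: I[1,1], I[2,4], I[3,3], I[3,4].
HN type (ℓ=3): μ^(1)=5; μ^(2)=-2; μ^(3)=-9

((0, 1, 1, 2); (1, 0, 0, 0); (0, 0, 2, 0))


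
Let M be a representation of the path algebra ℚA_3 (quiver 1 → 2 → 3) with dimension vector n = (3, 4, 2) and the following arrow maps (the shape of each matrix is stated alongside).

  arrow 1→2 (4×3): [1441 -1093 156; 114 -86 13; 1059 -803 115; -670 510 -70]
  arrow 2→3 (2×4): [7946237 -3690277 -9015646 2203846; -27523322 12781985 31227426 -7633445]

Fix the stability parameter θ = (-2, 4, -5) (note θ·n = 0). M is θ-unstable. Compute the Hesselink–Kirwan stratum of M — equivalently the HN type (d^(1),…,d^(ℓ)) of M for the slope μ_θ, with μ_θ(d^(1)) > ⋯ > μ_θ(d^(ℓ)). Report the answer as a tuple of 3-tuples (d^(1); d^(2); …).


Via rank(M_{q-1}∘⋯∘M_p): M ≅ I[1,1], I[1,3]^2, I[2,2]^2.
μ_θ-semistable layers: μ^(1)=4; μ^(2)=-1/2; μ^(3)=-2

((0, 2, 0); (0, 2, 2); (3, 0, 0))


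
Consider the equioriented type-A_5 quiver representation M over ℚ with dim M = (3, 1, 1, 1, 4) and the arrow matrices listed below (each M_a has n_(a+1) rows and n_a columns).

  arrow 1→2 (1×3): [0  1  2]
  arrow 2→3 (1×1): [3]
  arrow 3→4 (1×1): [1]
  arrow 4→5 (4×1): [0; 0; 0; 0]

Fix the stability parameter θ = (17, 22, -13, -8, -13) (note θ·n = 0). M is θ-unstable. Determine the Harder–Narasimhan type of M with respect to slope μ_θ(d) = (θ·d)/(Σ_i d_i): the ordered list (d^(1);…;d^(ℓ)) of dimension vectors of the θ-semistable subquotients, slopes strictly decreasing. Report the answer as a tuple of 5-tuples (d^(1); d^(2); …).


Via rank(M_{q-1}∘⋯∘M_p): M ≅ I[1,1]^2, I[1,4], I[5,5]^4.
μ_θ-semistable layers: μ^(1)=17; μ^(2)=9/2; μ^(3)=-13

((2, 0, 0, 0, 0); (1, 1, 1, 1, 0); (0, 0, 0, 0, 4))


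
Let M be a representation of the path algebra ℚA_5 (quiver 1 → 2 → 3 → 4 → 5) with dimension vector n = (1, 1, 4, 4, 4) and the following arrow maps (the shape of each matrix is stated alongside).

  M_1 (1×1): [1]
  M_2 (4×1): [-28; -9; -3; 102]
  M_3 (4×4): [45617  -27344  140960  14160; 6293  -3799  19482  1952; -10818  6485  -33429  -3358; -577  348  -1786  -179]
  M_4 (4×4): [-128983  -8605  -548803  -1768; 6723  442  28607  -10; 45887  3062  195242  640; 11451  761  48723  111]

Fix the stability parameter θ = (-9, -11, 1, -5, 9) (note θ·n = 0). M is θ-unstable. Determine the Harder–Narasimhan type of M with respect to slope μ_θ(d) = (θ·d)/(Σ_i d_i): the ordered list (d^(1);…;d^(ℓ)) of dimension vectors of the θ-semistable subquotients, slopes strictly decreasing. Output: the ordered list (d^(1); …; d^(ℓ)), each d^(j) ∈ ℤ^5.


Via rank(M_{q-1}∘⋯∘M_p): M ≅ I[1,5], I[3,5]^3.
μ_θ-semistable layers: μ^(1)=9; μ^(2)=-2; μ^(3)=-10

((0, 0, 0, 0, 4); (0, 0, 4, 4, 0); (1, 1, 0, 0, 0))


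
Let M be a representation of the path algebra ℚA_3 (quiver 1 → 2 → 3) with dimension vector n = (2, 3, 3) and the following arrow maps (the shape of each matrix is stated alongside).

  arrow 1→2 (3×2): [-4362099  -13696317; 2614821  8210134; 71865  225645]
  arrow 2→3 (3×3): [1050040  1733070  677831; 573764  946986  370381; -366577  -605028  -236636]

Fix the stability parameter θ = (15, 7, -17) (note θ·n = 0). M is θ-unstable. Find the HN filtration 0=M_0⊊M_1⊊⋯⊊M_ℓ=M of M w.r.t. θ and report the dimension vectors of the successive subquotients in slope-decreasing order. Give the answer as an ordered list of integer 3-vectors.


Interval decomposition of M: I[1,2], I[1,3], I[2,3], I[3,3].
HN type (ℓ=4): μ^(1)=11; μ^(2)=5/3; μ^(3)=-5; μ^(4)=-17

((1, 1, 0); (1, 1, 1); (0, 1, 1); (0, 0, 1))


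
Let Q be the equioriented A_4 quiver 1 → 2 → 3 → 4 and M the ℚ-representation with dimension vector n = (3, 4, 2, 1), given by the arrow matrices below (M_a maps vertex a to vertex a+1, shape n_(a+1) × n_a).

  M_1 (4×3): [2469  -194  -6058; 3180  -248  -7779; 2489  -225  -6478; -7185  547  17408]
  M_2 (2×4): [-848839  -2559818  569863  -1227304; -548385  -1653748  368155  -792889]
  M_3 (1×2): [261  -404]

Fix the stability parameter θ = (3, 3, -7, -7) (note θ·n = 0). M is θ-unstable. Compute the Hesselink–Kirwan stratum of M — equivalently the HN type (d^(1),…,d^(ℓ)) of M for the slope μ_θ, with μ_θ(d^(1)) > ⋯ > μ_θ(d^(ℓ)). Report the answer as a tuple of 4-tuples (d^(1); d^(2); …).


Barcode: M ≅ I[1,2], I[1,3], I[1,4], I[2,2]. HN layers by μ_θ (3 steps, strictly decreasing):
  μ^(1)=3; μ^(2)=-1/3; μ^(3)=-2

((1, 2, 0, 0); (1, 1, 1, 0); (1, 1, 1, 1))


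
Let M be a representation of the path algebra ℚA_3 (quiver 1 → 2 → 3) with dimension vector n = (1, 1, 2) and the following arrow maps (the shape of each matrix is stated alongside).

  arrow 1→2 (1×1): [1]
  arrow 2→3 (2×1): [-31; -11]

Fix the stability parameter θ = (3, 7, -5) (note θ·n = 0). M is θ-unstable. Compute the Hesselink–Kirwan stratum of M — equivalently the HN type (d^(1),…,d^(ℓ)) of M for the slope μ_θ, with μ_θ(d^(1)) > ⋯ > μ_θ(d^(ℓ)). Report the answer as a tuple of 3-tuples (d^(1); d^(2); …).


Via rank(M_{q-1}∘⋯∘M_p): M ≅ I[1,3], I[3,3].
μ_θ-semistable layers: μ^(1)=5/3; μ^(2)=-5

((1, 1, 1); (0, 0, 1))


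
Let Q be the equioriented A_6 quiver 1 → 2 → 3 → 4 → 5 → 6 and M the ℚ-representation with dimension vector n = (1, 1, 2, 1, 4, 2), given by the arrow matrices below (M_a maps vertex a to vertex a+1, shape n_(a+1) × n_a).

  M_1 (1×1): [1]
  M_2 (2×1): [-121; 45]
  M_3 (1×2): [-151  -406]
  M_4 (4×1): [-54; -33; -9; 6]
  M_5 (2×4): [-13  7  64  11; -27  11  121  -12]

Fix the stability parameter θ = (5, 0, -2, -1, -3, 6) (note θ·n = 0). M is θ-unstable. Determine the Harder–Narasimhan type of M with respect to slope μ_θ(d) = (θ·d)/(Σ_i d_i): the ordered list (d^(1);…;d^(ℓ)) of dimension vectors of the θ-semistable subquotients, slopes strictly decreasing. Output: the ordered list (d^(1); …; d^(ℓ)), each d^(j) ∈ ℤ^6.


Interval decomposition of M: I[1,6], I[3,3], I[5,5]^2, I[5,6].
HN type (ℓ=4): μ^(1)=6; μ^(2)=-1/5; μ^(3)=-2; μ^(4)=-3

((0, 0, 0, 0, 0, 2); (1, 1, 1, 1, 1, 0); (0, 0, 1, 0, 0, 0); (0, 0, 0, 0, 3, 0))


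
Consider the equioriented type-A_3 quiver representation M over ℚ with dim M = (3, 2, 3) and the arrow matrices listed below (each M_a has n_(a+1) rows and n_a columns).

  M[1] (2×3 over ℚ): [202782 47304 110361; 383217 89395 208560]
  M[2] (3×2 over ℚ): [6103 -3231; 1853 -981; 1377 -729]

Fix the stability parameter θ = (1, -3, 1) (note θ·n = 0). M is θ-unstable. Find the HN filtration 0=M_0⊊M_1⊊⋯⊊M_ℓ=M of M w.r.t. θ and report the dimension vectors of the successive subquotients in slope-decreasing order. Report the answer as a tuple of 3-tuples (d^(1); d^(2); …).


Barcode: M ≅ I[1,1], I[1,2], I[1,3], I[3,3]^2. HN layers by μ_θ (2 steps, strictly decreasing):
  μ^(1)=1; μ^(2)=-1

((1, 0, 3); (2, 2, 0))


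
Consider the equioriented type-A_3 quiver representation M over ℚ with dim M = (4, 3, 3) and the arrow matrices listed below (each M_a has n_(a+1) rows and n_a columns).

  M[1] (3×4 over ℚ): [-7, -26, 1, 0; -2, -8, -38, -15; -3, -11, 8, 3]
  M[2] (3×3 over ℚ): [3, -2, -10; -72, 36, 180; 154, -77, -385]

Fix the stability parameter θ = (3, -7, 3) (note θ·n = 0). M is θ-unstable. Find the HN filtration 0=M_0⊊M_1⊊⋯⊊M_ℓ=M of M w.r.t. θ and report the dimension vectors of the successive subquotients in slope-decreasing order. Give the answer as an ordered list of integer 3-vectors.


Interval decomposition of M: I[1,1], I[1,2], I[1,3]^2, I[3,3].
HN type (ℓ=2): μ^(1)=3; μ^(2)=-2

((1, 0, 3); (3, 3, 0))


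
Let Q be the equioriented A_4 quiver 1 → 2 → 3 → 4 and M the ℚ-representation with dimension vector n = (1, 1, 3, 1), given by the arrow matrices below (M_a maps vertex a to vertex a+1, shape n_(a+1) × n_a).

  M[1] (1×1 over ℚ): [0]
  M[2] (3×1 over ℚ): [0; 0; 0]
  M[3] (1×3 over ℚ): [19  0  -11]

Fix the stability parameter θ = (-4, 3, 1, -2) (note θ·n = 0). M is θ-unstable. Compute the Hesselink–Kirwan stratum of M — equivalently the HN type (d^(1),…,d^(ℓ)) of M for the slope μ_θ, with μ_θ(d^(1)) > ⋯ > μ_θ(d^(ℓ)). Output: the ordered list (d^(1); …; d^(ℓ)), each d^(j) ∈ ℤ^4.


Interval decomposition of M: I[1,1], I[2,2], I[3,3]^2, I[3,4].
HN type (ℓ=4): μ^(1)=3; μ^(2)=1; μ^(3)=-1/2; μ^(4)=-4

((0, 1, 0, 0); (0, 0, 2, 0); (0, 0, 1, 1); (1, 0, 0, 0))


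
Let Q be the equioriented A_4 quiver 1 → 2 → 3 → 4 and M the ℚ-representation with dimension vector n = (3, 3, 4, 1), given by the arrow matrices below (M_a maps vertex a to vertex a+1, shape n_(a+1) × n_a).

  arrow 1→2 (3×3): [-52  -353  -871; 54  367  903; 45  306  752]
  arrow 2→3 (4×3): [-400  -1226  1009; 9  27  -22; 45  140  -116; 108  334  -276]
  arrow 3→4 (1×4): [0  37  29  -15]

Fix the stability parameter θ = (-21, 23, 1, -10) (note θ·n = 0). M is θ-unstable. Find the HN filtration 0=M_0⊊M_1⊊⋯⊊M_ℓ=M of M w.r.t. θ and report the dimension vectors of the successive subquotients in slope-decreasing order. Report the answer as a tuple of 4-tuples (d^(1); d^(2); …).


Via rank(M_{q-1}∘⋯∘M_p): M ≅ I[1,3]^2, I[1,4], I[3,3].
μ_θ-semistable layers: μ^(1)=12; μ^(2)=14/3; μ^(3)=1; μ^(4)=-21

((0, 2, 2, 0); (0, 1, 1, 1); (0, 0, 1, 0); (3, 0, 0, 0))


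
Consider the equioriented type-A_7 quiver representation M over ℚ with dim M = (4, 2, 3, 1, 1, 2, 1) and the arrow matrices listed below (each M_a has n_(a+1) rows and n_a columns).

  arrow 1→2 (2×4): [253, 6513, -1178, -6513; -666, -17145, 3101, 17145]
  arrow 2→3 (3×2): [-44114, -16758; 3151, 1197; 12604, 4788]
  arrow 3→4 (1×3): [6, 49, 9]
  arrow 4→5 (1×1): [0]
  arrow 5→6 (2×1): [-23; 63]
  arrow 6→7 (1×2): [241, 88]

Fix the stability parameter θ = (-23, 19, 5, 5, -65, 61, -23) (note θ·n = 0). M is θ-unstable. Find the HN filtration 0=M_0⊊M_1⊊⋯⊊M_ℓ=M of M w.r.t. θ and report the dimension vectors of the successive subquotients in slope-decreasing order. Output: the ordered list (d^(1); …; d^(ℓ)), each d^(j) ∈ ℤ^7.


Interval decomposition of M: I[1,1]^2, I[1,2], I[1,4], I[3,3]^2, I[5,7], I[6,6].
HN type (ℓ=6): μ^(1)=61; μ^(2)=19; μ^(3)=29/3; μ^(4)=5; μ^(5)=-23; μ^(6)=-65

((0, 0, 0, 0, 0, 1, 0); (0, 1, 0, 0, 0, 1, 1); (0, 1, 1, 1, 0, 0, 0); (0, 0, 2, 0, 0, 0, 0); (4, 0, 0, 0, 0, 0, 0); (0, 0, 0, 0, 1, 0, 0))


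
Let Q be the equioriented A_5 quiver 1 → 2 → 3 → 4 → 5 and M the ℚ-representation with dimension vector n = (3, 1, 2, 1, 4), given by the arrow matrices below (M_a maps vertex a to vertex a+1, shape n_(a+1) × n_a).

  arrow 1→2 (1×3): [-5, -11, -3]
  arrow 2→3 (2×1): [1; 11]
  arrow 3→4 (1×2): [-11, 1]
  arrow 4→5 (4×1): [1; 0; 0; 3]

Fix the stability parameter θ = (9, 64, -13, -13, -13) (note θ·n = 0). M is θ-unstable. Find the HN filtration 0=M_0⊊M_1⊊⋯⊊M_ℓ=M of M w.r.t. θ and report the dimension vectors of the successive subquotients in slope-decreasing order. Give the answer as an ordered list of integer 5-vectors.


Interval decomposition of M: I[1,1]^2, I[1,3], I[3,5], I[5,5]^3.
HN type (ℓ=3): μ^(1)=51/2; μ^(2)=9; μ^(3)=-13

((0, 1, 1, 0, 0); (3, 0, 0, 0, 0); (0, 0, 1, 1, 4))


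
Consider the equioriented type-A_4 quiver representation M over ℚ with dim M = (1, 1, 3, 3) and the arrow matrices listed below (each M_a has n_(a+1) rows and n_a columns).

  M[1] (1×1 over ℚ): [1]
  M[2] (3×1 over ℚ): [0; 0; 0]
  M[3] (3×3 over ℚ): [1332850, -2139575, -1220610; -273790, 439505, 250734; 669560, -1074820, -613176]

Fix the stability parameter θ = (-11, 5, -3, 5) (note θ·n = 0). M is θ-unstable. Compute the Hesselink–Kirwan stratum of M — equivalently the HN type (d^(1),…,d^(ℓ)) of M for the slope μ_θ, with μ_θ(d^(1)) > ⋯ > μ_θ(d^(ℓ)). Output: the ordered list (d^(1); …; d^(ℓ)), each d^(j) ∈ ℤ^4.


Via rank(M_{q-1}∘⋯∘M_p): M ≅ I[1,2], I[3,3]^2, I[3,4], I[4,4]^2.
μ_θ-semistable layers: μ^(1)=5; μ^(2)=-3; μ^(3)=-11

((0, 1, 0, 3); (0, 0, 3, 0); (1, 0, 0, 0))


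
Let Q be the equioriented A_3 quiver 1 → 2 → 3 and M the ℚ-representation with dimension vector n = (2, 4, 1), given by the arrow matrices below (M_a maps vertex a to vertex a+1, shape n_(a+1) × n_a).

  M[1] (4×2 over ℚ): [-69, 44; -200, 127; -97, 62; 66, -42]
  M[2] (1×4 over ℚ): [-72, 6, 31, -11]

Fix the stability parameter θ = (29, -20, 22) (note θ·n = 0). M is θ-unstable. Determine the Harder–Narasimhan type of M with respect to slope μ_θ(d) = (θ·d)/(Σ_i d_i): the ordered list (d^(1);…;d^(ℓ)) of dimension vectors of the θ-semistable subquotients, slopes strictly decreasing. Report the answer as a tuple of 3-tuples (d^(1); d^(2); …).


Barcode: M ≅ I[1,2], I[1,3], I[2,2]^2. HN layers by μ_θ (3 steps, strictly decreasing):
  μ^(1)=22; μ^(2)=9/2; μ^(3)=-20

((0, 0, 1); (2, 2, 0); (0, 2, 0))


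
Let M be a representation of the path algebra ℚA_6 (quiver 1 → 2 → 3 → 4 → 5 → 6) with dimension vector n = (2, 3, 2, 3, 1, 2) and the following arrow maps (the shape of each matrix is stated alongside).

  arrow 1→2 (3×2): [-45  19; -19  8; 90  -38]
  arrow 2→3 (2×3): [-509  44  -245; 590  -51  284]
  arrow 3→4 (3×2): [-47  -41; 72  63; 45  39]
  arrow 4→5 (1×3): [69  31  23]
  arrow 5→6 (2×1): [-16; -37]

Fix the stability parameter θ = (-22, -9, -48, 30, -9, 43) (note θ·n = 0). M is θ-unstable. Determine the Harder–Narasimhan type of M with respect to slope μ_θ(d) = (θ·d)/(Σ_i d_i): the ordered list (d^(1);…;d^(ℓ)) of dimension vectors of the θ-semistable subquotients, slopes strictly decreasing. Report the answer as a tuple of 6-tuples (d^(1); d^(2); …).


Barcode: M ≅ I[1,4], I[1,6], I[2,2], I[4,4], I[6,6]. HN layers by μ_θ (5 steps, strictly decreasing):
  μ^(1)=43; μ^(2)=30; μ^(3)=21/2; μ^(4)=-9; μ^(5)=-79/3

((0, 0, 0, 0, 0, 2); (0, 0, 0, 2, 0, 0); (0, 0, 0, 1, 1, 0); (0, 1, 0, 0, 0, 0); (2, 2, 2, 0, 0, 0))


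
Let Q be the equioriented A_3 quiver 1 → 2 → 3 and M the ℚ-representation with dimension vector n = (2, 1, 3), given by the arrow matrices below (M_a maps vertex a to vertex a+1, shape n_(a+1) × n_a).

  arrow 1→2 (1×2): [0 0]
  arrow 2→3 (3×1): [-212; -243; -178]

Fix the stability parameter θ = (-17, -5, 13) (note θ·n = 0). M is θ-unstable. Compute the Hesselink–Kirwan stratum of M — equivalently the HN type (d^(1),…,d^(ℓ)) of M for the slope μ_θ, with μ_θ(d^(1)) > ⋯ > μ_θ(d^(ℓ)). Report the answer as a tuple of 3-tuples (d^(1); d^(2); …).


Interval decomposition of M: I[1,1]^2, I[2,3], I[3,3]^2.
HN type (ℓ=3): μ^(1)=13; μ^(2)=-5; μ^(3)=-17

((0, 0, 3); (0, 1, 0); (2, 0, 0))


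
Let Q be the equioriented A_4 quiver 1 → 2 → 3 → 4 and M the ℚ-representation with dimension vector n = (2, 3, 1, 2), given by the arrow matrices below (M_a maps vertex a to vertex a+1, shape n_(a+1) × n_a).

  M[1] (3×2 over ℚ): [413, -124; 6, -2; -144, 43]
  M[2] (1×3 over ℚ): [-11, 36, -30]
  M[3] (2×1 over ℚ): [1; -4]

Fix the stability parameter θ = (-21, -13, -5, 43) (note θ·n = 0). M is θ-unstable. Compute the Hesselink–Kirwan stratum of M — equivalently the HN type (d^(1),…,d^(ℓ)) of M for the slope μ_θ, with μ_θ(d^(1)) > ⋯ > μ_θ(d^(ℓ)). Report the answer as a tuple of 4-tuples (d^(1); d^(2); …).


Via rank(M_{q-1}∘⋯∘M_p): M ≅ I[1,2], I[1,4], I[2,2], I[4,4].
μ_θ-semistable layers: μ^(1)=43; μ^(2)=-5; μ^(3)=-13; μ^(4)=-21

((0, 0, 0, 2); (0, 0, 1, 0); (0, 3, 0, 0); (2, 0, 0, 0))


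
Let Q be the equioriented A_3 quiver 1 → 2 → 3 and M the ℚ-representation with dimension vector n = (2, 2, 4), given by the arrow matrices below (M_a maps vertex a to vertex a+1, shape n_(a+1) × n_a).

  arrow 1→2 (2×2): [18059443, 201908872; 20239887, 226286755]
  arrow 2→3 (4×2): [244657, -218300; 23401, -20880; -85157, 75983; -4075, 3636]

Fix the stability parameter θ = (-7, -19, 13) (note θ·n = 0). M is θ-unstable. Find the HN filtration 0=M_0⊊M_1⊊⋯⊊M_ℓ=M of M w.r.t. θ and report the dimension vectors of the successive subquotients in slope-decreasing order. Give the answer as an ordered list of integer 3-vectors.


Via rank(M_{q-1}∘⋯∘M_p): M ≅ I[1,3]^2, I[3,3]^2.
μ_θ-semistable layers: μ^(1)=13; μ^(2)=-13

((0, 0, 4); (2, 2, 0))


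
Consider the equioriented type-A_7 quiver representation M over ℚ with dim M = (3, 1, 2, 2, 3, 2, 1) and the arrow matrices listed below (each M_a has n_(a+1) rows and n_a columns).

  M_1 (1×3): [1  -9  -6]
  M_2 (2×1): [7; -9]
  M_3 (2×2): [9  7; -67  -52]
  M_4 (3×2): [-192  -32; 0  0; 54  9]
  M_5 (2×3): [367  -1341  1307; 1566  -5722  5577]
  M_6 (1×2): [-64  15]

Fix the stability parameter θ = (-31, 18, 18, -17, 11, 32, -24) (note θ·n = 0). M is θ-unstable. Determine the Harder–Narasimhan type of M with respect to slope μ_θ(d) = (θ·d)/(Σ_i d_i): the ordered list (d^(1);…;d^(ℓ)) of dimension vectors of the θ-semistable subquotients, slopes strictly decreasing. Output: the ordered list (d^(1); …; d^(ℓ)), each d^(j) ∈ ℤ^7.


Via rank(M_{q-1}∘⋯∘M_p): M ≅ I[1,1]^2, I[1,7], I[3,4], I[5,5], I[5,6].
μ_θ-semistable layers: μ^(1)=32; μ^(2)=11; μ^(3)=19/3; μ^(4)=1/2; μ^(5)=-31

((0, 0, 0, 0, 0, 1, 0); (0, 0, 0, 0, 2, 0, 0); (0, 1, 1, 1, 1, 1, 1); (0, 0, 1, 1, 0, 0, 0); (3, 0, 0, 0, 0, 0, 0))


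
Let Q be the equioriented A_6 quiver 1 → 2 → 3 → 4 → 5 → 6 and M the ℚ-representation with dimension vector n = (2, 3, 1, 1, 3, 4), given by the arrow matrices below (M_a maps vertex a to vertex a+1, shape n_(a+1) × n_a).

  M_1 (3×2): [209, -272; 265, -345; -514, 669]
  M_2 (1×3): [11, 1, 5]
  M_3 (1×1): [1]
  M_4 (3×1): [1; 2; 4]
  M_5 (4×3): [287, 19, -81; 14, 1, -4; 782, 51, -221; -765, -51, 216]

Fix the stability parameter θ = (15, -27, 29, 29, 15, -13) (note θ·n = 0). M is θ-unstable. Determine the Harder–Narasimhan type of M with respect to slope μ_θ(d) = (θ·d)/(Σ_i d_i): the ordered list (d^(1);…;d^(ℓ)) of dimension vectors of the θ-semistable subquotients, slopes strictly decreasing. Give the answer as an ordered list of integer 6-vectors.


Interval decomposition of M: I[1,2], I[1,6], I[2,2], I[5,6]^2, I[6,6].
HN type (ℓ=5): μ^(1)=15; μ^(2)=1; μ^(3)=-6; μ^(4)=-13; μ^(5)=-27

((0, 0, 1, 1, 1, 1); (0, 0, 0, 0, 2, 2); (2, 2, 0, 0, 0, 0); (0, 0, 0, 0, 0, 1); (0, 1, 0, 0, 0, 0))


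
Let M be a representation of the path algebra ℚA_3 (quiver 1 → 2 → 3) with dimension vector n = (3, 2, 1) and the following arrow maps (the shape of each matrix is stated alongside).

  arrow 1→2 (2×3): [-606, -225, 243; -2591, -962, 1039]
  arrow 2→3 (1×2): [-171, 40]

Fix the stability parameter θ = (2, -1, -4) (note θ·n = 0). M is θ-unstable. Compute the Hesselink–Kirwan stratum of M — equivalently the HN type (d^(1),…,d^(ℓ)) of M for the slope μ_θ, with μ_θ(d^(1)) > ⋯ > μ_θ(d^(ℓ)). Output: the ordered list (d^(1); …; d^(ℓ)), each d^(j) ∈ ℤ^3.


Interval decomposition of M: I[1,1], I[1,2], I[1,3].
HN type (ℓ=3): μ^(1)=2; μ^(2)=1/2; μ^(3)=-1

((1, 0, 0); (1, 1, 0); (1, 1, 1))


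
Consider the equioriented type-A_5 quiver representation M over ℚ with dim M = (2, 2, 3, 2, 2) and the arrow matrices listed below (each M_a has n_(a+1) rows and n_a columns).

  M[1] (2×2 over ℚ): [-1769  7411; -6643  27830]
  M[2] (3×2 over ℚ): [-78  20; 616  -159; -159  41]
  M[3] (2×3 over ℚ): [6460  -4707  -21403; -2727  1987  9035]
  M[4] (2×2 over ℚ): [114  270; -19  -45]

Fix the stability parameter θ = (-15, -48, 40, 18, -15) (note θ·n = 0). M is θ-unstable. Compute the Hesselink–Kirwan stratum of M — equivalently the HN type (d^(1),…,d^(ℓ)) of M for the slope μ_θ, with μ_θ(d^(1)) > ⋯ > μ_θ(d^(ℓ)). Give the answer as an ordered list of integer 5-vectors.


Via rank(M_{q-1}∘⋯∘M_p): M ≅ I[1,3], I[1,4], I[3,5], I[5,5].
μ_θ-semistable layers: μ^(1)=40; μ^(2)=29; μ^(3)=43/3; μ^(4)=-15; μ^(5)=-63/2

((0, 0, 1, 0, 0); (0, 0, 1, 1, 0); (0, 0, 1, 1, 1); (0, 0, 0, 0, 1); (2, 2, 0, 0, 0))


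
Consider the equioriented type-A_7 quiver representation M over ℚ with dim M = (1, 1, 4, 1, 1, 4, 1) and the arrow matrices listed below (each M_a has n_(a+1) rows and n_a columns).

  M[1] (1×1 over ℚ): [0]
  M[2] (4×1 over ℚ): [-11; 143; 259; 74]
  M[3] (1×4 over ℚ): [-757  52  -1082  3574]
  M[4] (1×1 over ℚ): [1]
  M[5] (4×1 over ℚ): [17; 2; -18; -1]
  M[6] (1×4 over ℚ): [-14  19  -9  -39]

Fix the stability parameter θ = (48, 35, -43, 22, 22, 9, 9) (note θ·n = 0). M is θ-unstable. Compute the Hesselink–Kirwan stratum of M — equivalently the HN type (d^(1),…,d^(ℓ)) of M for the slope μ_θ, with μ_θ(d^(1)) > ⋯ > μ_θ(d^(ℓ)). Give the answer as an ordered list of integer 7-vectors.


Via rank(M_{q-1}∘⋯∘M_p): M ≅ I[1,1], I[2,7], I[3,3]^3, I[6,6]^3.
μ_θ-semistable layers: μ^(1)=48; μ^(2)=31/2; μ^(3)=9; μ^(4)=-4; μ^(5)=-43

((1, 0, 0, 0, 0, 0, 0); (0, 0, 0, 1, 1, 1, 1); (0, 0, 0, 0, 0, 3, 0); (0, 1, 1, 0, 0, 0, 0); (0, 0, 3, 0, 0, 0, 0))


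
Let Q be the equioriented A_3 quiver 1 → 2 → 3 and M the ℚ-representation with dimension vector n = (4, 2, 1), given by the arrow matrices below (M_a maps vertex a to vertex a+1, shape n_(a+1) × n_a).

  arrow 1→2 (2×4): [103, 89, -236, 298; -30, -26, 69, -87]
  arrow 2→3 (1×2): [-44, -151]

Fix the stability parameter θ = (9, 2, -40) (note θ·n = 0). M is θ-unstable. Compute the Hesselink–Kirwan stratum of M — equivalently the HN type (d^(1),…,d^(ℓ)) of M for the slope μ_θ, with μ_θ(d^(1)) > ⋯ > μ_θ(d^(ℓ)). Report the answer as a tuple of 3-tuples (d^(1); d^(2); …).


Via rank(M_{q-1}∘⋯∘M_p): M ≅ I[1,1]^2, I[1,2], I[1,3].
μ_θ-semistable layers: μ^(1)=9; μ^(2)=11/2; μ^(3)=-29/3

((2, 0, 0); (1, 1, 0); (1, 1, 1))


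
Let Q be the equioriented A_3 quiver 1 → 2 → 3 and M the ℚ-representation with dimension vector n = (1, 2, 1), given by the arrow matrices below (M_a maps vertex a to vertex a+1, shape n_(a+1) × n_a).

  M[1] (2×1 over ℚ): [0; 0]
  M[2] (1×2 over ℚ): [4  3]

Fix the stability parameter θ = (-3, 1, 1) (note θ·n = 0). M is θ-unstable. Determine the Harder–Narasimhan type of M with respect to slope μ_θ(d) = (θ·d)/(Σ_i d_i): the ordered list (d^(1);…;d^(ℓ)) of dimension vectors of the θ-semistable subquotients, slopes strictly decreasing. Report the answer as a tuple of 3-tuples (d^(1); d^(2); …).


Barcode: M ≅ I[1,1], I[2,2], I[2,3]. HN layers by μ_θ (2 steps, strictly decreasing):
  μ^(1)=1; μ^(2)=-3

((0, 2, 1); (1, 0, 0))


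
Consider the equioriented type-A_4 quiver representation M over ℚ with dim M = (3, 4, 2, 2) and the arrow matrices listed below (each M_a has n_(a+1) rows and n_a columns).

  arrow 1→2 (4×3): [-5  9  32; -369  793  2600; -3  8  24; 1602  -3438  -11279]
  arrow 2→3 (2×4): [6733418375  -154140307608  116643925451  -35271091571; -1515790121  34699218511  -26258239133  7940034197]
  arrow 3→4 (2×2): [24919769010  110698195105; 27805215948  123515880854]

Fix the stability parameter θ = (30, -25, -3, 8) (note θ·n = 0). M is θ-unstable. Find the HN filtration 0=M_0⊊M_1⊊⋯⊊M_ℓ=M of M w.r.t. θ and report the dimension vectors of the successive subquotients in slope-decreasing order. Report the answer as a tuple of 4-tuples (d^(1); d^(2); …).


Barcode: M ≅ I[1,2], I[1,3], I[1,4], I[2,2], I[4,4]. HN layers by μ_θ (4 steps, strictly decreasing):
  μ^(1)=8; μ^(2)=5/2; μ^(3)=2/3; μ^(4)=-25

((0, 0, 0, 2); (1, 1, 0, 0); (2, 2, 2, 0); (0, 1, 0, 0))


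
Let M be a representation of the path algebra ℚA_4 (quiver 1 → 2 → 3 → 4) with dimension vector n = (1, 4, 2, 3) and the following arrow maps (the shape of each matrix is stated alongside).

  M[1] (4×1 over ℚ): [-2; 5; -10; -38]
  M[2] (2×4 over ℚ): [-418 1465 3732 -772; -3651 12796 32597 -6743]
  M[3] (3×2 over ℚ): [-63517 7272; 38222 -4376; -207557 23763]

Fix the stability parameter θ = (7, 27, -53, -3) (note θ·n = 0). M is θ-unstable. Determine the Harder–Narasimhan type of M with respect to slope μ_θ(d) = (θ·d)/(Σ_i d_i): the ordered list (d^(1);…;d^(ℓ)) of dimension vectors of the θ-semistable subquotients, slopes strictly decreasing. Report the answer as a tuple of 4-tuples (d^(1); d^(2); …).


Via rank(M_{q-1}∘⋯∘M_p): M ≅ I[1,4], I[2,2]^2, I[2,4], I[4,4].
μ_θ-semistable layers: μ^(1)=27; μ^(2)=-3; μ^(3)=-19/3; μ^(4)=-13

((0, 2, 0, 0); (0, 0, 0, 3); (1, 1, 1, 0); (0, 1, 1, 0))


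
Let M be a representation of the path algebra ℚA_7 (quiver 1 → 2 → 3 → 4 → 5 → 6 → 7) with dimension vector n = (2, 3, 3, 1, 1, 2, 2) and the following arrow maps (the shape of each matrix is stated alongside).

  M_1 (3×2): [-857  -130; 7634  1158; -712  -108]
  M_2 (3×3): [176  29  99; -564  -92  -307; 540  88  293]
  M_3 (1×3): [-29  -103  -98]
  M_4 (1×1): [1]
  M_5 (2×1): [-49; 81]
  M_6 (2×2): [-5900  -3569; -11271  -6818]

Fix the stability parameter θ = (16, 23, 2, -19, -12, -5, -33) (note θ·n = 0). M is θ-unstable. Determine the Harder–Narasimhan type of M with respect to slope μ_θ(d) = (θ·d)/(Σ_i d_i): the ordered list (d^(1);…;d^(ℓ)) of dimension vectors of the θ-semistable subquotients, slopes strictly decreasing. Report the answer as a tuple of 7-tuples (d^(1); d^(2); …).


Via rank(M_{q-1}∘⋯∘M_p): M ≅ I[1,2], I[1,7], I[2,3], I[3,3], I[6,7].
μ_θ-semistable layers: μ^(1)=23; μ^(2)=16; μ^(3)=25/2; μ^(4)=2; μ^(5)=-4; μ^(6)=-19

((0, 1, 0, 0, 0, 0, 0); (1, 0, 0, 0, 0, 0, 0); (0, 1, 1, 0, 0, 0, 0); (0, 0, 1, 0, 0, 0, 0); (1, 1, 1, 1, 1, 1, 1); (0, 0, 0, 0, 0, 1, 1))


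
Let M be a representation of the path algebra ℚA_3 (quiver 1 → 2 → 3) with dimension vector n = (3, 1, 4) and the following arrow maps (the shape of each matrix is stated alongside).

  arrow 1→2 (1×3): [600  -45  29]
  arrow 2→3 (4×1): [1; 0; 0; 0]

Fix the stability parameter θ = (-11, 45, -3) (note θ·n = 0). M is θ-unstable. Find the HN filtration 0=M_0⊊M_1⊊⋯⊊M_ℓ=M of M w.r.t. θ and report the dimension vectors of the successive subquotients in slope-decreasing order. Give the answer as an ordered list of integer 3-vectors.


Interval decomposition of M: I[1,1]^2, I[1,3], I[3,3]^3.
HN type (ℓ=3): μ^(1)=21; μ^(2)=-3; μ^(3)=-11

((0, 1, 1); (0, 0, 3); (3, 0, 0))
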